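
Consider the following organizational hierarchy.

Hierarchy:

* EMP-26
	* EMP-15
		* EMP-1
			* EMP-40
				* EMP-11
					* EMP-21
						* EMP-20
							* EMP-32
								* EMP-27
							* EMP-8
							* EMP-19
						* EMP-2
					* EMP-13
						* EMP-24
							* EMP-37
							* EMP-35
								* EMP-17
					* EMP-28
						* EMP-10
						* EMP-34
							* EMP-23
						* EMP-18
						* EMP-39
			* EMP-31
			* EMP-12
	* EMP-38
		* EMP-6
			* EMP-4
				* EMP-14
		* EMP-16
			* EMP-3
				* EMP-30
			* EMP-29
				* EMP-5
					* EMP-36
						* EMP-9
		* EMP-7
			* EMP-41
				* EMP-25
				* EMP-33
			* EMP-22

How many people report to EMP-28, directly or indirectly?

5

EMP-28 directly manages EMP-10, EMP-34, EMP-18, EMP-39. EMP-10 has no reports. Under EMP-34: EMP-23 (1). EMP-18 has no reports. EMP-39 has no reports. So EMP-28's organization is 4 direct reports plus everyone under them: 1 + 2 + 1 + 1 = 5.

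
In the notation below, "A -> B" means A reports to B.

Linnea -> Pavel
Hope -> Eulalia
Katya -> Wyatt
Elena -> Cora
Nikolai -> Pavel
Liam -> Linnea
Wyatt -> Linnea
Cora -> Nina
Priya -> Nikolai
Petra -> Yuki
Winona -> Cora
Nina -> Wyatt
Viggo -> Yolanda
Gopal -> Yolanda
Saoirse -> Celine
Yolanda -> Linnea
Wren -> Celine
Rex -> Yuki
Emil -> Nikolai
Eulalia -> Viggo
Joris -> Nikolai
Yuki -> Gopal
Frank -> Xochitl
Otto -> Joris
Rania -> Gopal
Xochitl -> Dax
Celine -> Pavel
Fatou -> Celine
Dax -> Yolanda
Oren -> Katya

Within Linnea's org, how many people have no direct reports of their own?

The people in Linnea's organization with no one reporting to them are Liam, Rex, Petra, Rania, Hope, Frank, Winona, Elena, Oren. That is 9.

9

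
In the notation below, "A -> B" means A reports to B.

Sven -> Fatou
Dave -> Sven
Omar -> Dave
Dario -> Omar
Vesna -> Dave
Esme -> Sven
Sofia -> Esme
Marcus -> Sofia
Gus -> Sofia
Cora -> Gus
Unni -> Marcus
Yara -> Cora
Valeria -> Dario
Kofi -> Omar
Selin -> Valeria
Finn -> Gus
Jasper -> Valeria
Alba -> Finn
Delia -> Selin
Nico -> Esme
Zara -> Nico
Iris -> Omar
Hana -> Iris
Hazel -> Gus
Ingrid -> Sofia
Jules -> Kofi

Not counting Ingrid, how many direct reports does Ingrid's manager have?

Ingrid reports to Sofia. Sofia's other direct reports are Marcus, Gus — 2 peers.

2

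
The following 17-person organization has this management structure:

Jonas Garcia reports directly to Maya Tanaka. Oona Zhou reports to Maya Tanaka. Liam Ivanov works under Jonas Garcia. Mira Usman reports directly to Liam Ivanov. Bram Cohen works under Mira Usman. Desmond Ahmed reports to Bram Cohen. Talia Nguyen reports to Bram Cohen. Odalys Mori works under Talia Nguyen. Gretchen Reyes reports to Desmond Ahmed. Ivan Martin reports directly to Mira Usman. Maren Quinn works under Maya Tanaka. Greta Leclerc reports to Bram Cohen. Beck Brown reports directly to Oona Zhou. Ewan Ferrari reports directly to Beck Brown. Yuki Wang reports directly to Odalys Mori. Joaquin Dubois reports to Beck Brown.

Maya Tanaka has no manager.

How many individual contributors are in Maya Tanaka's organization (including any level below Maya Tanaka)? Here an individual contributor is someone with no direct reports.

The people in Maya Tanaka's organization with no one reporting to them are Maren Quinn, Joaquin Dubois, Ewan Ferrari, Ivan Martin, Greta Leclerc, Yuki Wang, Gretchen Reyes. That is 7.

7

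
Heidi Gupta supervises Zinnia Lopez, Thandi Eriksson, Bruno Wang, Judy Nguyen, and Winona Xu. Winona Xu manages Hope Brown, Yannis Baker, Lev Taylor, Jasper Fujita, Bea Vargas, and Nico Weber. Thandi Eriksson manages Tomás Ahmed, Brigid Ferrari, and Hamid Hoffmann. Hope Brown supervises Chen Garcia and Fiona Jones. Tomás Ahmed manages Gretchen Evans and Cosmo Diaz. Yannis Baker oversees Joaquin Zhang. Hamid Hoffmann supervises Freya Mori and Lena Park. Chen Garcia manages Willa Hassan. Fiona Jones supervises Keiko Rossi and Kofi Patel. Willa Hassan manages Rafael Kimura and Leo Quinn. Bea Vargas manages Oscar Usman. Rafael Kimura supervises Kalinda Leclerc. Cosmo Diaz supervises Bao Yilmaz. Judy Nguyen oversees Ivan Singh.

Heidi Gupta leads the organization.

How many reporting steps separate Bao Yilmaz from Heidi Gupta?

4

Chain from Bao Yilmaz up to Heidi Gupta: Bao Yilmaz → Cosmo Diaz → Tomás Ahmed → Thandi Eriksson → Heidi Gupta. That is 4 steps up, so Bao Yilmaz is 4 levels below Heidi Gupta.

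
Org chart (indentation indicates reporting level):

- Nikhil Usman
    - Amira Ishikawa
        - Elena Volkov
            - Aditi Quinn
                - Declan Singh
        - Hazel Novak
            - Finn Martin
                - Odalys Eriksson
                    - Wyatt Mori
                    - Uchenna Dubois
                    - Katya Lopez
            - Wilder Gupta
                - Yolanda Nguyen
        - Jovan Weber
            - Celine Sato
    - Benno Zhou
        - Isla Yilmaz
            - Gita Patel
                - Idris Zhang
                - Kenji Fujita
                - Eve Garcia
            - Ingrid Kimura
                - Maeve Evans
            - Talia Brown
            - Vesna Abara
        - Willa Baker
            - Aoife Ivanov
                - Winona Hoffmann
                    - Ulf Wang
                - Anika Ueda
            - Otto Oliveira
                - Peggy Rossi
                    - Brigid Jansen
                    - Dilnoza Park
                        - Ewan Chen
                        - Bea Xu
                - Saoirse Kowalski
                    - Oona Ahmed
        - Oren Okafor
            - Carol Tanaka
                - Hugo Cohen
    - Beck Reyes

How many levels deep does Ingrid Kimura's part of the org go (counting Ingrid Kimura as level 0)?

The longest chain under Ingrid Kimura runs Ingrid Kimura → Maeve Evans, which is 1 level below Ingrid Kimura.

1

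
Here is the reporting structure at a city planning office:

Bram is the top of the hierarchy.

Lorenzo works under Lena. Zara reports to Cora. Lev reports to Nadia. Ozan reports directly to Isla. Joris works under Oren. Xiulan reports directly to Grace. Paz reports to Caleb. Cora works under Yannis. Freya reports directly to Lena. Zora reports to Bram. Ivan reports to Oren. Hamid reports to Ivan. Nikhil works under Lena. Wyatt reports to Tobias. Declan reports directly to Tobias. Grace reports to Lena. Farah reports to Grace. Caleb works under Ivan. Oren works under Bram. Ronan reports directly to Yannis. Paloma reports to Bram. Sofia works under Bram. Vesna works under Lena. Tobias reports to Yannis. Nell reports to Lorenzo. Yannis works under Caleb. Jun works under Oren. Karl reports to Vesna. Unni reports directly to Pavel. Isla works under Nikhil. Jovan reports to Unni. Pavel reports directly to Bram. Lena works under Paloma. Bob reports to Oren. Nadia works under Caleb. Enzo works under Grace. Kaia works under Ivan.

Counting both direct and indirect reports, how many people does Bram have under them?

37

Bram directly manages Pavel, Paloma, Oren, Sofia, Zora. Under Pavel: Unni, Jovan (2). Under Paloma: Lena, Freya, Lorenzo, Nell, Nikhil, Isla, Ozan, Vesna, Karl, Grace, Farah, Xiulan, Enzo (13). Under Oren: Joris, Jun, Bob, Ivan, Kaia, Hamid, Caleb, Paz, Nadia, Lev, Yannis, Ronan, Cora, Zara, Tobias, Declan, Wyatt (17). Sofia has no reports. Zora has no reports. So Bram's organization is 5 direct reports plus everyone under them: 3 + 14 + 18 + 1 + 1 = 37.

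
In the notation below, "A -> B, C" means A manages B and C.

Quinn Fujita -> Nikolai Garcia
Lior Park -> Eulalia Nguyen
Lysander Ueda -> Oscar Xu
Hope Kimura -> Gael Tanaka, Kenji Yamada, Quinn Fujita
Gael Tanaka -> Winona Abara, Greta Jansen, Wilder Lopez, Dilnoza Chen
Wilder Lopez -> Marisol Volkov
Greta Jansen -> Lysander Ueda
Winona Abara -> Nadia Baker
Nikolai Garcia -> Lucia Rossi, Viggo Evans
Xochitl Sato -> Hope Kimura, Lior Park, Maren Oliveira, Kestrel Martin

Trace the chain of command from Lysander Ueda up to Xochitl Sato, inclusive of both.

Lysander Ueda -> Greta Jansen -> Gael Tanaka -> Hope Kimura -> Xochitl Sato

Lysander Ueda reports to Greta Jansen. Greta Jansen reports to Gael Tanaka. Gael Tanaka reports to Hope Kimura. Hope Kimura reports to Xochitl Sato. Xochitl Sato is at the top.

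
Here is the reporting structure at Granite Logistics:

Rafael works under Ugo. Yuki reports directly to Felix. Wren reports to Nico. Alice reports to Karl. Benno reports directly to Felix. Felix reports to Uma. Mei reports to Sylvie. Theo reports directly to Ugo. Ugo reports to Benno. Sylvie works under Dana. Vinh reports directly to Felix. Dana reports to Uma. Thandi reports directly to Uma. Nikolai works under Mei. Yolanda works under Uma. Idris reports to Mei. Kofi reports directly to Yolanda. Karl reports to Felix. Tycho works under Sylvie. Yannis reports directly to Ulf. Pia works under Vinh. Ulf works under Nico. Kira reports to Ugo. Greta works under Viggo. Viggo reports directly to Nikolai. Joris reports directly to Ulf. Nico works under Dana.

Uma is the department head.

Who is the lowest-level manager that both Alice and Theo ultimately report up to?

Felix

Alice's chain of managers is Karl, Felix, Uma. Theo's chain of managers is Ugo, Benno, Felix, Uma. The first manager that appears in both chains is Felix.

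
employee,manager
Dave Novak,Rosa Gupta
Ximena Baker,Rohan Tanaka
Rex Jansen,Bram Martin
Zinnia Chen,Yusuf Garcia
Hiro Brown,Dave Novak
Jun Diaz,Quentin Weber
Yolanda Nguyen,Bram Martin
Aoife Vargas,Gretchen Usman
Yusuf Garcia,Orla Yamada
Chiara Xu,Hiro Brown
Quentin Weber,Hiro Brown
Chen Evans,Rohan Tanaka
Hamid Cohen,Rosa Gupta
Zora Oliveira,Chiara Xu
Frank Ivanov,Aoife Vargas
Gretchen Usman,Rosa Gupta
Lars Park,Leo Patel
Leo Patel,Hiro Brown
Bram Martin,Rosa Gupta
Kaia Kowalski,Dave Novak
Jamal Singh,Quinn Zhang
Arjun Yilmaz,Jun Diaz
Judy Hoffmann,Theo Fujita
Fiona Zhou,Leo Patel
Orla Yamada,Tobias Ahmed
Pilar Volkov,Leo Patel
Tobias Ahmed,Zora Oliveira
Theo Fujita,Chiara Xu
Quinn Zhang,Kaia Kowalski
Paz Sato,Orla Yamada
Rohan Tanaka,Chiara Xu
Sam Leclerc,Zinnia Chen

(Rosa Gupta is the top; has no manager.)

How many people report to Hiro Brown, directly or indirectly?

20

Hiro Brown directly manages Quentin Weber, Chiara Xu, Leo Patel. Under Quentin Weber: Jun Diaz, Arjun Yilmaz (2). Under Chiara Xu: Rohan Tanaka, Chen Evans, Ximena Baker, Theo Fujita, Judy Hoffmann, Zora Oliveira, Tobias Ahmed, Orla Yamada, Paz Sato, Yusuf Garcia, Zinnia Chen, Sam Leclerc (12). Under Leo Patel: Lars Park, Fiona Zhou, Pilar Volkov (3). So Hiro Brown's organization is 3 direct reports plus everyone under them: 3 + 13 + 4 = 20.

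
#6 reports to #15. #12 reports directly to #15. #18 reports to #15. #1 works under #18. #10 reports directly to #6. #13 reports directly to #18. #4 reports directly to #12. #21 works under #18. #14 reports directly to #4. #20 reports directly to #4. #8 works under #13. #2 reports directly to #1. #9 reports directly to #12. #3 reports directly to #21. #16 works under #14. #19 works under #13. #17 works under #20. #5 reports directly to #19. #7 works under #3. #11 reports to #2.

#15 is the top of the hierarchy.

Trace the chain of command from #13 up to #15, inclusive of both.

#13 -> #18 -> #15

#13 reports to #18. #18 reports to #15. #15 is at the top.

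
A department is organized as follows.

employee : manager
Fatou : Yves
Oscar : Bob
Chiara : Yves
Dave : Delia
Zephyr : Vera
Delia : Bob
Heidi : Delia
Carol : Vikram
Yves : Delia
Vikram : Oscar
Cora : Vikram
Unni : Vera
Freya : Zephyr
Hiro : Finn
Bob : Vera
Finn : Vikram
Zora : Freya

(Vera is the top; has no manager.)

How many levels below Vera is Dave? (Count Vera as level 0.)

Chain from Dave up to Vera: Dave → Delia → Bob → Vera. That is 3 steps up, so Dave is 3 levels below Vera.

3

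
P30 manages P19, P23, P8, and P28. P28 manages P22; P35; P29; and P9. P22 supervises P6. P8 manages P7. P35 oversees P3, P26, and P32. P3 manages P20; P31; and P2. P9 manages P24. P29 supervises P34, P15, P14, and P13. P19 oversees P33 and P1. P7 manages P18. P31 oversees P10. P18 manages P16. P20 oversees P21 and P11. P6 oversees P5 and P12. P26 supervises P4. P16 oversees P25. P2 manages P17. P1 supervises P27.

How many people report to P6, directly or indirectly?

P6 directly manages P12, P5. P12 has no reports. P5 has no reports. So P6's organization is 2 direct reports plus everyone under them: 1 + 1 = 2.

2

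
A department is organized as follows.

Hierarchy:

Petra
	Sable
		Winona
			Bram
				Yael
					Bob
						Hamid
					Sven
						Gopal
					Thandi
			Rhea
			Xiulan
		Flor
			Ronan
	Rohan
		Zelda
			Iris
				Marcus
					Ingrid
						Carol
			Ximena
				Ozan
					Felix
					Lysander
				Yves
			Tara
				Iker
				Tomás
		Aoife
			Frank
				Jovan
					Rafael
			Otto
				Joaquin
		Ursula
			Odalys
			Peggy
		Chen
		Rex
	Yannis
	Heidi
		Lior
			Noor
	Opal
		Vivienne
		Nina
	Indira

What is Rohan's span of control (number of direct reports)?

5

Rohan directly manages Zelda, Aoife, Ursula, Chen, Rex. That is 5 direct reports.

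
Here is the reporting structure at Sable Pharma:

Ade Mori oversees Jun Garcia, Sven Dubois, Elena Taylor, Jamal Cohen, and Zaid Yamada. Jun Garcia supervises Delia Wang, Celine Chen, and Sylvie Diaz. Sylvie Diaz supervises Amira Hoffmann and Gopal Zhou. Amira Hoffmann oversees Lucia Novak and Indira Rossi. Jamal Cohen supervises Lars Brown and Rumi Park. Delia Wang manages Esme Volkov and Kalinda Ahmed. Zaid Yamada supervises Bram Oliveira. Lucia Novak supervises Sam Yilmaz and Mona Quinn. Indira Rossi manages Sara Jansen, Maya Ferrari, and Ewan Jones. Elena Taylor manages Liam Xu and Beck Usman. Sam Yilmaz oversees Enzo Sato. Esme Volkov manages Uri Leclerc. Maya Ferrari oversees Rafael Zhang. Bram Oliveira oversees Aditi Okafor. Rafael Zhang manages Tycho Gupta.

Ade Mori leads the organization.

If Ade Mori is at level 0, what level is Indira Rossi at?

4

Chain from Indira Rossi up to Ade Mori: Indira Rossi → Amira Hoffmann → Sylvie Diaz → Jun Garcia → Ade Mori. That is 4 steps up, so Indira Rossi is 4 levels below Ade Mori.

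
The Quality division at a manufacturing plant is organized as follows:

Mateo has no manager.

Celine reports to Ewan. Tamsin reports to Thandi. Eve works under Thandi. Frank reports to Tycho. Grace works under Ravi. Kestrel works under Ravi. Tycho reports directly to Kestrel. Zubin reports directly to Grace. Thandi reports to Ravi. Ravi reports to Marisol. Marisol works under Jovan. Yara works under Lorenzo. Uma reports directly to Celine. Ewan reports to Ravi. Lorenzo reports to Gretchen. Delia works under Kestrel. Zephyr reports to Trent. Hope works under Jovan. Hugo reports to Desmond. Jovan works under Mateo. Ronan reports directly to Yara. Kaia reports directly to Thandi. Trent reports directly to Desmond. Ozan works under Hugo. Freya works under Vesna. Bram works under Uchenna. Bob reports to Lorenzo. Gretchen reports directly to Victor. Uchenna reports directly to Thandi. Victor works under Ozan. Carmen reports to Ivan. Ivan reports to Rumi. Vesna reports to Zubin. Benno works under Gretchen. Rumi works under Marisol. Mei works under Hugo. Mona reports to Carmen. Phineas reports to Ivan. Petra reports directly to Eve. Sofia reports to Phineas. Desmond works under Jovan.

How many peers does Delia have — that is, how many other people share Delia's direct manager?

Delia reports to Kestrel. Kestrel's other direct reports are Tycho — 1 peer.

1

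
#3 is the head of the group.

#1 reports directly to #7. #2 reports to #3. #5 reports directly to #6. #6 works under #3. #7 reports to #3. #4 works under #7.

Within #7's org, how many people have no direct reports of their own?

2

The people in #7's organization with no one reporting to them are #1, #4. That is 2.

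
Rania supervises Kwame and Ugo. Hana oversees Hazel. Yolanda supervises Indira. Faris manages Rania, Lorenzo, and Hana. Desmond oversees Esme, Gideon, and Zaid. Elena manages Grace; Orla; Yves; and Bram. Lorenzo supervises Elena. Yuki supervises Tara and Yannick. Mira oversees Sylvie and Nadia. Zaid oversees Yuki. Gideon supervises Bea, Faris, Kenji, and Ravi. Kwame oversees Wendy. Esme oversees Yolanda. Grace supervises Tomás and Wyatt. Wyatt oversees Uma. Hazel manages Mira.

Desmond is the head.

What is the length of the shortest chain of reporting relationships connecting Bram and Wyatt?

3

Bram is 1 level below Elena, and Wyatt is 2 levels below Elena (their lowest common manager). The shortest path runs up from Bram to Elena and back down to Wyatt: 1 + 2 = 3 links.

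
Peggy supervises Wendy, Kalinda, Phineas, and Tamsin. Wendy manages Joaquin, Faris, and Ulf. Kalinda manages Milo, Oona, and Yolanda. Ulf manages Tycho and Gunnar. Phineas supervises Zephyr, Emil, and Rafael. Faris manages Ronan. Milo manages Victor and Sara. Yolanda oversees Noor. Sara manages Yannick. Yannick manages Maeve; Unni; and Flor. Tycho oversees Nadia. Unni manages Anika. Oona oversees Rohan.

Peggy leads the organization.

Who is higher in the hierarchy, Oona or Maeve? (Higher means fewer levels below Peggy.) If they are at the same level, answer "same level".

Oona

Oona is 2 levels below Peggy; Maeve is 5. Oona is higher.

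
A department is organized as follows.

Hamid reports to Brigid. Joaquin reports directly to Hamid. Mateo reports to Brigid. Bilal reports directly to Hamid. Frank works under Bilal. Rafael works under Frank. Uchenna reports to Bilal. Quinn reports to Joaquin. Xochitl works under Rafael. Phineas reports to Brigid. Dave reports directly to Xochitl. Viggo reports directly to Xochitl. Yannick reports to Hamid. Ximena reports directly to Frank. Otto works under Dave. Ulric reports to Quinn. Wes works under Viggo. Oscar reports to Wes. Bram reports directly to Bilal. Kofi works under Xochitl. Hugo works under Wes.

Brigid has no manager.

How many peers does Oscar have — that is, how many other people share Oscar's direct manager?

Oscar reports to Wes. Wes's other direct reports are Hugo — 1 peer.

1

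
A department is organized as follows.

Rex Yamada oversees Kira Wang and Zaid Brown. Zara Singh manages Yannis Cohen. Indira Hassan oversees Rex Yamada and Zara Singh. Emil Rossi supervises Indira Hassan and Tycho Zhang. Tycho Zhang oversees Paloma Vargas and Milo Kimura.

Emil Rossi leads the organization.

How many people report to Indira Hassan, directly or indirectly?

Indira Hassan directly manages Rex Yamada, Zara Singh. Under Rex Yamada: Zaid Brown, Kira Wang (2). Under Zara Singh: Yannis Cohen (1). So Indira Hassan's organization is 2 direct reports plus everyone under them: 3 + 2 = 5.

5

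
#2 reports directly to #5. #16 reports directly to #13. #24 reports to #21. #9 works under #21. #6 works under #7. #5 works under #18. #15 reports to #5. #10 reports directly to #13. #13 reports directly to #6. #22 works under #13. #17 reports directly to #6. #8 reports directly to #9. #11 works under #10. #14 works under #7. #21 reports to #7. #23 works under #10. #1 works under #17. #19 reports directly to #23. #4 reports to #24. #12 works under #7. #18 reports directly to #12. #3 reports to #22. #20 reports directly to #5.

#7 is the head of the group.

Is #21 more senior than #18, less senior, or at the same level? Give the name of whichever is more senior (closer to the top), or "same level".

#21 is 1 level below #7; #18 is 2. #21 is higher.

#21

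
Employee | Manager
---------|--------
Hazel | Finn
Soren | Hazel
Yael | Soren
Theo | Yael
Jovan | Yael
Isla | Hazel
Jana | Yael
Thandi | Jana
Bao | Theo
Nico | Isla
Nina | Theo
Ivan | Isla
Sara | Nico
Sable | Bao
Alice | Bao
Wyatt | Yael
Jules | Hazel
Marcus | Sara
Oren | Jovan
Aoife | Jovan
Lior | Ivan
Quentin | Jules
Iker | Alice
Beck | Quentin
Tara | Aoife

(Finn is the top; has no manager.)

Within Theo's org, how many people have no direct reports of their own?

3

The people in Theo's organization with no one reporting to them are Nina, Iker, Sable. That is 3.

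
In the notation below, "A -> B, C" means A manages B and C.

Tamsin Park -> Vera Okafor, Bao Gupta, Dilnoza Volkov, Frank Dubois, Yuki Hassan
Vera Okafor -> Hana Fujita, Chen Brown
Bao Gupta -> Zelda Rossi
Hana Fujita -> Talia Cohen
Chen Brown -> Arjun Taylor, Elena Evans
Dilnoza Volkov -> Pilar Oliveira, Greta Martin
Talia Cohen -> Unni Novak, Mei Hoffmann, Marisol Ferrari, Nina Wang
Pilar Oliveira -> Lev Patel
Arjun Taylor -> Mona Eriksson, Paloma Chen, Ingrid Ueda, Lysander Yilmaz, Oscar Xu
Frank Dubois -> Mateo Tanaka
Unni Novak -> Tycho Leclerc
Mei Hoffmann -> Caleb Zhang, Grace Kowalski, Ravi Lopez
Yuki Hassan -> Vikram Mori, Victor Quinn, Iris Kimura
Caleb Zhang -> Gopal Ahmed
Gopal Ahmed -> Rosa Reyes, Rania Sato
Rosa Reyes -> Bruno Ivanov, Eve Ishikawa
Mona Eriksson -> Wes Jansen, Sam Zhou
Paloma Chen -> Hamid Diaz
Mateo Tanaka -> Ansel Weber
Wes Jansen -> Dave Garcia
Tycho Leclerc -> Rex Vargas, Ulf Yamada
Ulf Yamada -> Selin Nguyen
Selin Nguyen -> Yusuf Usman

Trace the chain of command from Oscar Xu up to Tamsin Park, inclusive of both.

Oscar Xu reports to Arjun Taylor. Arjun Taylor reports to Chen Brown. Chen Brown reports to Vera Okafor. Vera Okafor reports to Tamsin Park. Tamsin Park is at the top.

Oscar Xu -> Arjun Taylor -> Chen Brown -> Vera Okafor -> Tamsin Park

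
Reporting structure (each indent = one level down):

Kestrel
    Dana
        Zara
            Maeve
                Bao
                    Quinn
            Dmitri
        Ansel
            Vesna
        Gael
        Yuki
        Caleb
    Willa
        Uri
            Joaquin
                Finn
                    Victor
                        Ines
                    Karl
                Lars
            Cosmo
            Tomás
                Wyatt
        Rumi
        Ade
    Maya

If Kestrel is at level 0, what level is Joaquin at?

Chain from Joaquin up to Kestrel: Joaquin → Uri → Willa → Kestrel. That is 3 steps up, so Joaquin is 3 levels below Kestrel.

3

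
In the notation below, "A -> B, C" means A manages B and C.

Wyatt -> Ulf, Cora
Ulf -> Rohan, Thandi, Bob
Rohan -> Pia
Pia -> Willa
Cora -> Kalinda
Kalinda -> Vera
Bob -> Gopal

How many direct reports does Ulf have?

3

Ulf directly manages Rohan, Thandi, Bob. That is 3 direct reports.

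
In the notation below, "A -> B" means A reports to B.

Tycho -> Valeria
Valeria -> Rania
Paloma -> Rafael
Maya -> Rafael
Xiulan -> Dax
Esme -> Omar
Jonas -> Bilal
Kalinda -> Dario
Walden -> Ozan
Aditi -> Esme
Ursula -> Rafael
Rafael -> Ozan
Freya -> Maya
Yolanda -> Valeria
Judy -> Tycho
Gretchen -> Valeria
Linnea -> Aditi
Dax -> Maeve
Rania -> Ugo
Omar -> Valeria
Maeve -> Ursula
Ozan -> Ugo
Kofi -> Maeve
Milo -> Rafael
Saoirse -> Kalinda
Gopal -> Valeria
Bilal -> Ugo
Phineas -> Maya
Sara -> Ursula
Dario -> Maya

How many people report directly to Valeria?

5

Valeria directly manages Gopal, Tycho, Yolanda, Omar, Gretchen. That is 5 direct reports.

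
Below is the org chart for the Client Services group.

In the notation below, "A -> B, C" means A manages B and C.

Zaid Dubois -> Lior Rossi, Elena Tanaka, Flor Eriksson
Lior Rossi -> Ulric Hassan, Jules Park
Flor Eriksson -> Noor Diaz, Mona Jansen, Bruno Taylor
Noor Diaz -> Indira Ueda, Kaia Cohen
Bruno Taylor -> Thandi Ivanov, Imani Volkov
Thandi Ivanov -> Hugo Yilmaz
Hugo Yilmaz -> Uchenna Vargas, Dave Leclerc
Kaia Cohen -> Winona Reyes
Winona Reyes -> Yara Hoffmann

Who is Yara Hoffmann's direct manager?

Yara Hoffmann reports directly to Winona Reyes.

Winona Reyes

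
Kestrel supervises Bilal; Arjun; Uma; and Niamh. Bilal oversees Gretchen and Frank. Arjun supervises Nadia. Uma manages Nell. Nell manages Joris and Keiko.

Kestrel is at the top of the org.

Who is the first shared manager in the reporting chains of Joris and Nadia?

Joris's chain of managers is Nell, Uma, Kestrel. Nadia's chain of managers is Arjun, Kestrel. The first manager that appears in both chains is Kestrel.

Kestrel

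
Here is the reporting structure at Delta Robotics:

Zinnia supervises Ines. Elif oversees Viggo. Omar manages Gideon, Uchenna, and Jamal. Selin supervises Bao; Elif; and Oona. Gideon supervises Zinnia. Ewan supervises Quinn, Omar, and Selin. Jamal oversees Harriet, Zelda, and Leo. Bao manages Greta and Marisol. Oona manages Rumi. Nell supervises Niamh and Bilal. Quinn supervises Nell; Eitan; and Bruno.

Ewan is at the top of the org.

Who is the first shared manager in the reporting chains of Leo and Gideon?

Omar

Leo's chain of managers is Jamal, Omar, Ewan. Gideon's chain of managers is Omar, Ewan. The first manager that appears in both chains is Omar.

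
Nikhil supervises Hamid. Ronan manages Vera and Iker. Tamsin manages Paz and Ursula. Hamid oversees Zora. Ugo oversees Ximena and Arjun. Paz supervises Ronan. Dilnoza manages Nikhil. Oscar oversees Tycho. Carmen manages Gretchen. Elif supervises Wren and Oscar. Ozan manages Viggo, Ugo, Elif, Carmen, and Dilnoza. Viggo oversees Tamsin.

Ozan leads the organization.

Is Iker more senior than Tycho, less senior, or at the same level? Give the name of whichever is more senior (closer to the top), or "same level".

Iker is 5 levels below Ozan; Tycho is 3. Tycho is higher.

Tycho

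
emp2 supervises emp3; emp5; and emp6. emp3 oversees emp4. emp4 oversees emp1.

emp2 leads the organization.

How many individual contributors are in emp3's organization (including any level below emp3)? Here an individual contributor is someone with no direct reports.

The only person in emp3's organization with no one reporting to them is emp1. That is 1.

1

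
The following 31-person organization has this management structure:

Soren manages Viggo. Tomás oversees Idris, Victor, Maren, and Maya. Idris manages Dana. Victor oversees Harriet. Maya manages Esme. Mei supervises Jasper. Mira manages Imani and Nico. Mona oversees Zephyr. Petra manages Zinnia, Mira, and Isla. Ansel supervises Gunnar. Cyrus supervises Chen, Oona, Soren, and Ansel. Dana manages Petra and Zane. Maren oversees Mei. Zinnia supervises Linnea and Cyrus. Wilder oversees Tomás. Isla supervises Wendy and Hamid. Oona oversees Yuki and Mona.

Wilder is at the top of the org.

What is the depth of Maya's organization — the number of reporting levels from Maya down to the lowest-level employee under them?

1

The longest chain under Maya runs Maya → Esme, which is 1 level below Maya.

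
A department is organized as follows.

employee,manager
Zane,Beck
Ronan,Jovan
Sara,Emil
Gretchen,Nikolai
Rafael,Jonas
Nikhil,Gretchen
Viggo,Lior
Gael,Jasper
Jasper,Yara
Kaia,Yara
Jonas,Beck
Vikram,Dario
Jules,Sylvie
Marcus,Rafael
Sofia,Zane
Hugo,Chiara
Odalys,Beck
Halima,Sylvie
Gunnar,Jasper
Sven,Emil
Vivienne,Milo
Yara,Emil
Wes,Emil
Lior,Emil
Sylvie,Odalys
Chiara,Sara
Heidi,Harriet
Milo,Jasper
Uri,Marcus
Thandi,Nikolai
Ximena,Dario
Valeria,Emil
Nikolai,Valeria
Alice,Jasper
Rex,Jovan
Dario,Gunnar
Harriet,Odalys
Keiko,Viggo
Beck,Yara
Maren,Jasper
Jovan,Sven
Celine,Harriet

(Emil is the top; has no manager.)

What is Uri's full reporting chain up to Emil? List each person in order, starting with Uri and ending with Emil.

Uri -> Marcus -> Rafael -> Jonas -> Beck -> Yara -> Emil

Uri reports to Marcus. Marcus reports to Rafael. Rafael reports to Jonas. Jonas reports to Beck. Beck reports to Yara. Yara reports to Emil. Emil is at the top.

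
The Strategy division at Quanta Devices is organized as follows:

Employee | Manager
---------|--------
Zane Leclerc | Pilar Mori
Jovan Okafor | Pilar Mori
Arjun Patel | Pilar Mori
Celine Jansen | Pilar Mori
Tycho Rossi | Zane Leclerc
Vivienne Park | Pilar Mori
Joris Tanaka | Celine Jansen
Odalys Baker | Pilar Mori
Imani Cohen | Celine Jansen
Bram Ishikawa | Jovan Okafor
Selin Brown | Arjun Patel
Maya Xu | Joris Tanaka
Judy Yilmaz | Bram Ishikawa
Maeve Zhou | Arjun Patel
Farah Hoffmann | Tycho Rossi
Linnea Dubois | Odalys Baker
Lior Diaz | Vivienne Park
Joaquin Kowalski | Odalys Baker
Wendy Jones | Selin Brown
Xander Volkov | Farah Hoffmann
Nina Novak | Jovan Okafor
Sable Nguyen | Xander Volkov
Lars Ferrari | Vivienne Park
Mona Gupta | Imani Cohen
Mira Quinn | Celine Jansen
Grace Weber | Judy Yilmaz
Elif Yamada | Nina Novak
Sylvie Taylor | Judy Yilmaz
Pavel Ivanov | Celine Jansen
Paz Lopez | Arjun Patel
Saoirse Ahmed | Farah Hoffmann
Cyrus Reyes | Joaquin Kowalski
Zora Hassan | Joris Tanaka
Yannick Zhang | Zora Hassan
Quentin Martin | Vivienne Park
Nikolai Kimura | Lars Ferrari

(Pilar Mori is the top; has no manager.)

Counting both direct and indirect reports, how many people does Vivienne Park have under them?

Vivienne Park directly manages Lior Diaz, Lars Ferrari, Quentin Martin. Lior Diaz has no reports. Under Lars Ferrari: Nikolai Kimura (1). Quentin Martin has no reports. So Vivienne Park's organization is 3 direct reports plus everyone under them: 1 + 2 + 1 = 4.

4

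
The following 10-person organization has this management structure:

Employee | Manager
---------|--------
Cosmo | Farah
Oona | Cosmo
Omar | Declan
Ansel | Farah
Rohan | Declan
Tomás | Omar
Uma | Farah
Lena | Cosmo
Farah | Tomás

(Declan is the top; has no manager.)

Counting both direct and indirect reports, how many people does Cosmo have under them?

2

Cosmo directly manages Lena, Oona. Lena has no reports. Oona has no reports. So Cosmo's organization is 2 direct reports plus everyone under them: 1 + 1 = 2.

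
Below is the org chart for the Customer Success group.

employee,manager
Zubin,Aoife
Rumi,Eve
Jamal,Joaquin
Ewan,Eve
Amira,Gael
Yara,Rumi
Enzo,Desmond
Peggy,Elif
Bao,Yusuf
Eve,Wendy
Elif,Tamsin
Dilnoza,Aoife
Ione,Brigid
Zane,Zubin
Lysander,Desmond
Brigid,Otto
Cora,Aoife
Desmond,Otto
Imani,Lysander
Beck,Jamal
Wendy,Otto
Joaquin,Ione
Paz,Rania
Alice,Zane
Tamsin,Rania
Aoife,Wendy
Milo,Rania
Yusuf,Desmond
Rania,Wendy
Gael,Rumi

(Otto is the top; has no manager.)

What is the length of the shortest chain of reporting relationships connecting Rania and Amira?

Rania is 1 level below Wendy, and Amira is 4 levels below Wendy (their lowest common manager). The shortest path runs up from Rania to Wendy and back down to Amira: 1 + 4 = 5 links.

5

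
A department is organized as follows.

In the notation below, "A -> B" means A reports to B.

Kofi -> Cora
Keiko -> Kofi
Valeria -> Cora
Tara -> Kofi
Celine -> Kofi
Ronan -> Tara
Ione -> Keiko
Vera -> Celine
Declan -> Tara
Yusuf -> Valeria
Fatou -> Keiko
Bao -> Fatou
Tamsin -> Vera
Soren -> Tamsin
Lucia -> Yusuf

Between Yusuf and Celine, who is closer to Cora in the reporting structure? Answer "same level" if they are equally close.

same level

Both Yusuf and Celine are 2 levels below Cora.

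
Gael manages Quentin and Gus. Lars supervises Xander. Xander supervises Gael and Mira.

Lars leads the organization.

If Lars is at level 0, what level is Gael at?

2

Chain from Gael up to Lars: Gael → Xander → Lars. That is 2 steps up, so Gael is 2 levels below Lars.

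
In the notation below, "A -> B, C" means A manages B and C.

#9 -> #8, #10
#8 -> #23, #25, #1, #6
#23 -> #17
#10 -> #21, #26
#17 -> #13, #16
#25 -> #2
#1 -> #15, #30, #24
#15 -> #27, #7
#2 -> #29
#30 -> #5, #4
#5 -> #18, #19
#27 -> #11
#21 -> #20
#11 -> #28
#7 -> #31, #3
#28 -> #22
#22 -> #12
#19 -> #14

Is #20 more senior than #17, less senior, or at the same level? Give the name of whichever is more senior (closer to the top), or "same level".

Both #20 and #17 are 3 levels below #9.

same level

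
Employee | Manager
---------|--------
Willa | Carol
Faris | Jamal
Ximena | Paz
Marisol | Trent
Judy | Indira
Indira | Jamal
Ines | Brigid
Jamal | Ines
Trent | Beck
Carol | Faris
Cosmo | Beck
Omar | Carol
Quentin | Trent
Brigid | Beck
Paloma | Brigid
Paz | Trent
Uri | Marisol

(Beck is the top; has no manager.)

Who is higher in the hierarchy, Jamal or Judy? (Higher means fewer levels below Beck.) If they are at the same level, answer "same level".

Jamal

Jamal is 3 levels below Beck; Judy is 5. Jamal is higher.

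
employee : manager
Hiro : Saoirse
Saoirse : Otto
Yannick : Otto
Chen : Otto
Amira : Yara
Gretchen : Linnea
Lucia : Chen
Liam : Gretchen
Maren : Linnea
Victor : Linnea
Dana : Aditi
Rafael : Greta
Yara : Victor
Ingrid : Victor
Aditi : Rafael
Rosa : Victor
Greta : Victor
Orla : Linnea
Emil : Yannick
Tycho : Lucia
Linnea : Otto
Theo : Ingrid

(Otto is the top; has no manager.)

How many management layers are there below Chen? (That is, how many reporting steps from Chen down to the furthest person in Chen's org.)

The longest chain under Chen runs Chen → Lucia → Tycho, which is 2 levels below Chen.

2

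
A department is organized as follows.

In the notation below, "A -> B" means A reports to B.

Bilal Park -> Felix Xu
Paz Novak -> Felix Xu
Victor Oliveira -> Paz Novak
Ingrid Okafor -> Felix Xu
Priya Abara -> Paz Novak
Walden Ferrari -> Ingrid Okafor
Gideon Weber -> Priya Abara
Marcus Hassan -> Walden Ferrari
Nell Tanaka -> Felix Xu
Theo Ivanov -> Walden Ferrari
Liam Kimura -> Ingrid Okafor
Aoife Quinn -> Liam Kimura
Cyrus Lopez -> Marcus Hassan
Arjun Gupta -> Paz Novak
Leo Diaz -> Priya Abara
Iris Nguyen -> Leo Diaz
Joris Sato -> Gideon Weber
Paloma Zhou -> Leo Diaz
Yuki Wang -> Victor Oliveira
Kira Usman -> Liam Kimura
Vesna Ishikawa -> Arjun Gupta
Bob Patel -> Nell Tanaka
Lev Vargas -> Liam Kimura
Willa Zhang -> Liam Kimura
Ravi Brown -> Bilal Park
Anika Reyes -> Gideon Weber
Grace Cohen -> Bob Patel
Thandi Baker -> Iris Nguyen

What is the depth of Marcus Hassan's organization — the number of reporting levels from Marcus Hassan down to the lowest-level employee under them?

The longest chain under Marcus Hassan runs Marcus Hassan → Cyrus Lopez, which is 1 level below Marcus Hassan.

1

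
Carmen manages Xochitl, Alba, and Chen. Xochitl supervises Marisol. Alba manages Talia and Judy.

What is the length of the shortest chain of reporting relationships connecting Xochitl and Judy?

Xochitl is 1 level below Carmen, and Judy is 2 levels below Carmen (their lowest common manager). The shortest path runs up from Xochitl to Carmen and back down to Judy: 1 + 2 = 3 links.

3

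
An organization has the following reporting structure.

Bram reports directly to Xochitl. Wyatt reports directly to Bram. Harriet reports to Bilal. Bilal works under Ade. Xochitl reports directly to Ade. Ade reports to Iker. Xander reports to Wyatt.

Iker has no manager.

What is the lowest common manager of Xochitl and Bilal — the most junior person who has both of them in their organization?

Ade

Xochitl's chain of managers is Ade, Iker. Bilal's chain of managers is Ade, Iker. The first manager that appears in both chains is Ade.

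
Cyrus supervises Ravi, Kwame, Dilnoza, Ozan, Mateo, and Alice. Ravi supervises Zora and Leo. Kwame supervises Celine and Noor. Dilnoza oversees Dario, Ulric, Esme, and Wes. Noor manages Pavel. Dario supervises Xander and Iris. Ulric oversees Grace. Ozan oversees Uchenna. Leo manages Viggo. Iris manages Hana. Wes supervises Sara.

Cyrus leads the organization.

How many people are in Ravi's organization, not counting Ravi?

3

Ravi directly manages Zora, Leo. Zora has no reports. Under Leo: Viggo (1). So Ravi's organization is 2 direct reports plus everyone under them: 1 + 2 = 3.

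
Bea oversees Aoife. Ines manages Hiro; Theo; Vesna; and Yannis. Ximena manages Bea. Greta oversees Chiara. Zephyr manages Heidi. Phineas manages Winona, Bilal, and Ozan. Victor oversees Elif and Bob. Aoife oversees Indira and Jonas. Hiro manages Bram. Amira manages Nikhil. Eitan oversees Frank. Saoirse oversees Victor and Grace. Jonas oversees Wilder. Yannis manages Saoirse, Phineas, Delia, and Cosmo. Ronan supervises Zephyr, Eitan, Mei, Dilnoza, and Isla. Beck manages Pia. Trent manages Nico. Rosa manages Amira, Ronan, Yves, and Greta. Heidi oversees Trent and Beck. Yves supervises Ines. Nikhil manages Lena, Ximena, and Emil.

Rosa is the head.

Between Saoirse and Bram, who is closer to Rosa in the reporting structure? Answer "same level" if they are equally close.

same level

Both Saoirse and Bram are 4 levels below Rosa.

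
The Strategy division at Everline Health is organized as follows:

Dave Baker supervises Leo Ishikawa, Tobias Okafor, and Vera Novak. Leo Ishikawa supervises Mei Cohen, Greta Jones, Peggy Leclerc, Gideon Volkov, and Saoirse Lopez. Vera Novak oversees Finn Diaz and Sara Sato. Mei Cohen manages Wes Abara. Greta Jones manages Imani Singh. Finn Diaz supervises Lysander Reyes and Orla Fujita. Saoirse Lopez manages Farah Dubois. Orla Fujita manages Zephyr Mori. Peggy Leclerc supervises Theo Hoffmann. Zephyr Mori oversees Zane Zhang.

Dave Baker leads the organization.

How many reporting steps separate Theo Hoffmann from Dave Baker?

3

Chain from Theo Hoffmann up to Dave Baker: Theo Hoffmann → Peggy Leclerc → Leo Ishikawa → Dave Baker. That is 3 steps up, so Theo Hoffmann is 3 levels below Dave Baker.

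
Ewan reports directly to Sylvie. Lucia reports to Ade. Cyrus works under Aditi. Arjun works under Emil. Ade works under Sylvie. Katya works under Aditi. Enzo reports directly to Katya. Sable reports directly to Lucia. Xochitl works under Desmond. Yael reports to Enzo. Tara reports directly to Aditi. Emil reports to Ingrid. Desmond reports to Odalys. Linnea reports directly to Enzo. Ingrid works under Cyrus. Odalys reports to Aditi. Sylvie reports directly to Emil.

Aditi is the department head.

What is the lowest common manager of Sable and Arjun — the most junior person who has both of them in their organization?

Sable's chain of managers is Lucia, Ade, Sylvie, Emil, Ingrid, Cyrus, Aditi. Arjun's chain of managers is Emil, Ingrid, Cyrus, Aditi. The first manager that appears in both chains is Emil.

Emil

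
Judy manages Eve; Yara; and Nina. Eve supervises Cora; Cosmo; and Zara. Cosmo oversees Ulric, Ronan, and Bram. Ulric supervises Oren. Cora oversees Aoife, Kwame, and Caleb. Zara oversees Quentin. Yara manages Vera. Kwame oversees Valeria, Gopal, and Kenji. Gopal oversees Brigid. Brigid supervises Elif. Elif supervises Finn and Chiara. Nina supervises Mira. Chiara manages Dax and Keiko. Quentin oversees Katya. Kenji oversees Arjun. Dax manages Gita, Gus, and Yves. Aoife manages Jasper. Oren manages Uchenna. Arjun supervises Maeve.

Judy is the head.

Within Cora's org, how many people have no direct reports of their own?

The people in Cora's organization with no one reporting to them are Jasper, Caleb, Valeria, Maeve, Keiko, Yves, Gus, Gita, Finn. That is 9.

9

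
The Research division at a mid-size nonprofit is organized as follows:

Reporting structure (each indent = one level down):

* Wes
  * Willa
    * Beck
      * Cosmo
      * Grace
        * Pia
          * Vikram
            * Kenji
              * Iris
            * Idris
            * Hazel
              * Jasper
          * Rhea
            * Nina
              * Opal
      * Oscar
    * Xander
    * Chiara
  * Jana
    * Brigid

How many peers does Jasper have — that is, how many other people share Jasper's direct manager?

Jasper reports to Hazel, and Hazel has no other direct reports. Jasper has 0 peers.

0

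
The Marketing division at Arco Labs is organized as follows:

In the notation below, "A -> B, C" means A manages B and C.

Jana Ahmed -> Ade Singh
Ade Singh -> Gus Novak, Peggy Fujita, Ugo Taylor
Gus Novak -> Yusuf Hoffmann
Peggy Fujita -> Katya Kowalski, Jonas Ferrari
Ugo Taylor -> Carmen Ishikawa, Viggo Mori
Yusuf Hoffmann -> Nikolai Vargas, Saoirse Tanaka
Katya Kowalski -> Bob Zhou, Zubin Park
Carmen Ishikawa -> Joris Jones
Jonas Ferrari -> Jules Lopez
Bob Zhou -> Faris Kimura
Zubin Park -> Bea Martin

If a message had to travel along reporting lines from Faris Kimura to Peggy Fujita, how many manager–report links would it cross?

Faris Kimura is in Peggy Fujita's organization: the chain from Faris Kimura up to Peggy Fujita is Faris Kimura → Bob Zhou → Katya Kowalski → Peggy Fujita, which is 3 links.

3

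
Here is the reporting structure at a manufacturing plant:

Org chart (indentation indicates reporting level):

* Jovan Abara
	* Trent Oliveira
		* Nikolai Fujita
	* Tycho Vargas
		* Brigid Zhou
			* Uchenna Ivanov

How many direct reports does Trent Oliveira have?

1

Trent Oliveira directly manages Nikolai Fujita. That is 1 direct report.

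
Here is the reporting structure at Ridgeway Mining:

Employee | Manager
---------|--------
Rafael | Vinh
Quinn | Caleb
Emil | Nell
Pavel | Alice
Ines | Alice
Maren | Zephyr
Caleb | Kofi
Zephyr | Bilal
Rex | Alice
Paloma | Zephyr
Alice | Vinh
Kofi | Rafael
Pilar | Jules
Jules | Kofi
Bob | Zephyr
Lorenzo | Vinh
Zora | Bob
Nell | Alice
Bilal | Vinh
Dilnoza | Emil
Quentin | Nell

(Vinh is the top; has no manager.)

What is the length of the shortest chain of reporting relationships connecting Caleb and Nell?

5

Caleb is 3 levels below Vinh, and Nell is 2 levels below Vinh (their lowest common manager). The shortest path runs up from Caleb to Vinh and back down to Nell: 3 + 2 = 5 links.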